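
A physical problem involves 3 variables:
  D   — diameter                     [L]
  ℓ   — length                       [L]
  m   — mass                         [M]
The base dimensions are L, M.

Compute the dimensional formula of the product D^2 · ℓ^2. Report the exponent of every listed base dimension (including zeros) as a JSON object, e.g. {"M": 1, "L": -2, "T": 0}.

Write exponents as rows L,M / cols D,ℓ,m:
  L: [ 1  1  0]
  M: [ 0  0  1]
  [L]: (2)·1+(2)·1 = 4
  [M]: (2)·0+(2)·0 = 0
⇒ L^4

{"L": 4, "M": 0}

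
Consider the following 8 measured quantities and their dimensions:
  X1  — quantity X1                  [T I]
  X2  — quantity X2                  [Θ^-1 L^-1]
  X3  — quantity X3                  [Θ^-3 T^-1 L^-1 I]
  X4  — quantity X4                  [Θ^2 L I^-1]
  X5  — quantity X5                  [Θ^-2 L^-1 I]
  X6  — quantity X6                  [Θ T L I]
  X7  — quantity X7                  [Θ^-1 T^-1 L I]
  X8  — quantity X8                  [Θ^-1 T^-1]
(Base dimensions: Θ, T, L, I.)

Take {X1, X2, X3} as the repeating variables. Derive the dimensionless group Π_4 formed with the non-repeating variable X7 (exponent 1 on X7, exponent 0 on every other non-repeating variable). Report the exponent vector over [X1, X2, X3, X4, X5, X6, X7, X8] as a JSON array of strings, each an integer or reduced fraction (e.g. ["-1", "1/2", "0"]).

Dimensional matrix (Θ×T×L×I by X1×X2×X3×X4×X5×X6×X7×X8):
  Θ: [ 0 -1 -3  2 -2  1 -1 -1]
  T: [ 1  0 -1  0  0  1 -1 -1]
  L: [ 0 -1 -1  1 -1  1  1  0]
  I: [ 1  0  1 -1  1  1  1  0]
Row reduction gives pivot columns X1,X2,X3; rank = 3
Repeat: X1,X2,X3; free: X4,X5,X6,X7,X8
RREF:
  r0: [   1    0    0 -1/2  1/2    1    0 -1/2]
  r1: [   0    1    0 -1/2  1/2   -1   -2 -1/2]
  r2: [   0    0    1 -1/2  1/2    0    1  1/2]
  r3: [   0    0    0    0    0    0    0    0]
Fix exponent of X7 at 1, X4 at 0, X5 at 0, X6 at 0, X8 at 0; solve each RREF row for its pivot's exponent:
  r0: exp(X1) + (0)·1 = 0 ⇒ exp(X1) = 0
  r1: exp(X2) + (-2)·1 = 0 ⇒ exp(X2) = 2
  r2: exp(X3) + (1)·1 = 0 ⇒ exp(X3) = -1
Π_4 = X2^2 · X3^-1 · X7

["0", "2", "-1", "0", "0", "0", "1", "0"]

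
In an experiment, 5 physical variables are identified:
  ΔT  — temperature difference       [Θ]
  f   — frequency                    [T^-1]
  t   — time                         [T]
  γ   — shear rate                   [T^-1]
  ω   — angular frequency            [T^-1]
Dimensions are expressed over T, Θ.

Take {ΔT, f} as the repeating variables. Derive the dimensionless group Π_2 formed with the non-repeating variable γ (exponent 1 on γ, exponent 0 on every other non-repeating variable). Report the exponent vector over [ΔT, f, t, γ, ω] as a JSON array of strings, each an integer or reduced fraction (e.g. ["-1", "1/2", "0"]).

["0", "-1", "0", "1", "0"]

Write exponents as rows T,Θ / cols ΔT,f,t,γ,ω:
  T: [ 0 -1  1 -1 -1]
  Θ: [ 1  0  0  0  0]
RREF → pivots at {ΔT,f} ⇒ r = 2
Repeat: ΔT,f; free: t,γ,ω
RREF:
  r0: [   1    0    0    0    0]
  r1: [   0    1   -1    1    1]
Fix exponent of γ at 1, t at 0, ω at 0; solve each RREF row for its pivot's exponent:
  r0: exp(ΔT) + (0)·1 = 0 ⇒ exp(ΔT) = 0
  r1: exp(f) + (1)·1 = 0 ⇒ exp(f) = -1
Π_2 = f^-1 · γ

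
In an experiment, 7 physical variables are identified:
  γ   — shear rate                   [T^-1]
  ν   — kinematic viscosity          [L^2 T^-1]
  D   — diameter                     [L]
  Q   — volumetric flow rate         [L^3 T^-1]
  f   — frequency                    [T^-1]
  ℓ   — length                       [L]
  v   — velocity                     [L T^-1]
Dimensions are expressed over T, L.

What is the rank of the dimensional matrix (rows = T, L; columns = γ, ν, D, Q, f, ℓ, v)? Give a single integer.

Exponent matrix [T,L] × [γ,ν,D,Q,f,ℓ,v]:
  T: [-1 -1  0 -1 -1  0 -1]
  L: [ 0  2  1  3  0  1  1]
RREF → pivots at {γ,ν} ⇒ r = 2

2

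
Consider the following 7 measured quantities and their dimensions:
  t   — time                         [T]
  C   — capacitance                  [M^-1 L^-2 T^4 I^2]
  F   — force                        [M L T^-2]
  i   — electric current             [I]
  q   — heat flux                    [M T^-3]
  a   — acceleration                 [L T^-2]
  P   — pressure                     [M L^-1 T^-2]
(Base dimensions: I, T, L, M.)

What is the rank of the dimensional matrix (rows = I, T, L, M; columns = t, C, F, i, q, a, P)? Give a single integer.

Write exponents as rows I,T,L,M / cols t,C,F,i,q,a,P:
  I: [ 0  2  0  1  0  0  0]
  T: [ 1  4 -2  0 -3 -2 -2]
  L: [ 0 -2  1  0  0  1 -1]
  M: [ 0 -1  1  0  1  0  1]
Echelon form has 4 nonzero rows (pivots: t,C,F,i)

4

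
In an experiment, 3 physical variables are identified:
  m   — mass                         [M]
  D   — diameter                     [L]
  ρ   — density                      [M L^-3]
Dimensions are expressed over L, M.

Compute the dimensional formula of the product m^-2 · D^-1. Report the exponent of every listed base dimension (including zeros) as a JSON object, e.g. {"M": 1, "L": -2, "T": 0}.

Exponent matrix [L,M] × [m,D,ρ]:
  L: [ 0  1 -3]
  M: [ 1  0  1]
  [L]: (-2)·0+(-1)·1 = -1
  [M]: (-2)·1+(-1)·0 = -2
⇒ L^-1 M^-2

{"L": -1, "M": -2}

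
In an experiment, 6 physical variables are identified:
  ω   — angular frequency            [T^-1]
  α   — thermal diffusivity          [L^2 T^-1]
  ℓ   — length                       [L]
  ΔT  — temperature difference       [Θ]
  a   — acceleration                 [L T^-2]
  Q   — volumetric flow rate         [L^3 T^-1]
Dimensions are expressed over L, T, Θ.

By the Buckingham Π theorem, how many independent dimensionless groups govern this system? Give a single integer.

Exponent matrix [L,T,Θ] × [ω,α,ℓ,ΔT,a,Q]:
  L: [ 0  2  1  0  1  3]
  T: [-1 -1  0  0 -2 -1]
  Θ: [ 0  0  0  1  0  0]
Echelon form has 3 nonzero rows (pivots: ω,α,ΔT)
6 vars − rank 3 = 3 Π groups

3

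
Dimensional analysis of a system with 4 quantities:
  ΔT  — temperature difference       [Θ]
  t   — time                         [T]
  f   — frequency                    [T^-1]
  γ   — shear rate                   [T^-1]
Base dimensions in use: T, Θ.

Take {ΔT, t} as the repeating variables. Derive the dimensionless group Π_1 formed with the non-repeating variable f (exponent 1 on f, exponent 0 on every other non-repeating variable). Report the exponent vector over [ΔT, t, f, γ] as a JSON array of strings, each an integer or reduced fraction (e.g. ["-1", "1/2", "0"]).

["0", "1", "1", "0"]

Write exponents as rows T,Θ / cols ΔT,t,f,γ:
  T: [ 0  1 -1 -1]
  Θ: [ 1  0  0  0]
Echelon form has 2 nonzero rows (pivots: ΔT,t)
Repeat: ΔT,t; free: f,γ
RREF:
  r0: [   1    0    0    0]
  r1: [   0    1   -1   -1]
Fix exponent of f at 1, γ at 0; solve each RREF row for its pivot's exponent:
  r0: exp(ΔT) + (0)·1 = 0 ⇒ exp(ΔT) = 0
  r1: exp(t) + (-1)·1 = 0 ⇒ exp(t) = 1
Π_1 = t · f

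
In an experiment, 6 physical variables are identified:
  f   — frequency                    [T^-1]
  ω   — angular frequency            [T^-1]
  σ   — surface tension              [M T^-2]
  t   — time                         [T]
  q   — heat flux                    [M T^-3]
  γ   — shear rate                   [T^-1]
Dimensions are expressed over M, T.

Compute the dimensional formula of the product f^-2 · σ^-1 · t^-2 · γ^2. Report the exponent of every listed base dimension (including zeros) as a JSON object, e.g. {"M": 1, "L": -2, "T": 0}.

{"M": -1, "T": 0}

Dimensional matrix (M×T by f×ω×σ×t×q×γ):
  M: [ 0  0  1  0  1  0]
  T: [-1 -1 -2  1 -3 -1]
  [M]: (-2)·0+(-1)·1+(-2)·0+(2)·0 = -1
  [T]: (-2)·-1+(-1)·-2+(-2)·1+(2)·-1 = 0
⇒ M^-1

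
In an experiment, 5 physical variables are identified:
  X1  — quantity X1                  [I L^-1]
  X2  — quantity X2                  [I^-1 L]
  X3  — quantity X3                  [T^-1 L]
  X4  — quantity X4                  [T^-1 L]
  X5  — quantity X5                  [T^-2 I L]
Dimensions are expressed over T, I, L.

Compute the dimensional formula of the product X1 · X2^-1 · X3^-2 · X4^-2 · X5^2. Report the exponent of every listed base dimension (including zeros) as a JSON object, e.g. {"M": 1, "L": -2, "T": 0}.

{"T": 0, "I": 4, "L": -4}

Exponent matrix [T,I,L] × [X1,X2,X3,X4,X5]:
  T: [ 0  0 -1 -1 -2]
  I: [ 1 -1  0  0  1]
  L: [-1  1  1  1  1]
  [T]: (1)·0+(-1)·0+(-2)·-1+(-2)·-1+(2)·-2 = 0
  [I]: (1)·1+(-1)·-1+(-2)·0+(-2)·0+(2)·1 = 4
  [L]: (1)·-1+(-1)·1+(-2)·1+(-2)·1+(2)·1 = -4
⇒ I^4 L^-4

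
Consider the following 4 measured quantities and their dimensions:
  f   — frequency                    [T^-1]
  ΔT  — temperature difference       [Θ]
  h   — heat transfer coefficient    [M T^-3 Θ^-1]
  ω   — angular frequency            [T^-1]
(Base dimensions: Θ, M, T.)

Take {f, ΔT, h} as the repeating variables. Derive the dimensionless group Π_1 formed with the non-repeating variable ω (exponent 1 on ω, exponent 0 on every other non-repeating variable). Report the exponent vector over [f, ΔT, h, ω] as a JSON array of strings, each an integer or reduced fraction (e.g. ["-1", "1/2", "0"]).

["-1", "0", "0", "1"]

Dimensional matrix (Θ×M×T by f×ΔT×h×ω):
  Θ: [ 0  1 -1  0]
  M: [ 0  0  1  0]
  T: [-1  0 -3 -1]
Row reduction gives pivot columns f,ΔT,h; rank = 3
Repeat: f,ΔT,h; free: ω
RREF:
  r0: [   1    0    0    1]
  r1: [   0    1    0    0]
  r2: [   0    0    1    0]
Fix exponent of ω at 1; solve each RREF row for its pivot's exponent:
  r0: exp(f) + (1)·1 = 0 ⇒ exp(f) = -1
  r1: exp(ΔT) + (0)·1 = 0 ⇒ exp(ΔT) = 0
  r2: exp(h) + (0)·1 = 0 ⇒ exp(h) = 0
Π_1 = f^-1 · ω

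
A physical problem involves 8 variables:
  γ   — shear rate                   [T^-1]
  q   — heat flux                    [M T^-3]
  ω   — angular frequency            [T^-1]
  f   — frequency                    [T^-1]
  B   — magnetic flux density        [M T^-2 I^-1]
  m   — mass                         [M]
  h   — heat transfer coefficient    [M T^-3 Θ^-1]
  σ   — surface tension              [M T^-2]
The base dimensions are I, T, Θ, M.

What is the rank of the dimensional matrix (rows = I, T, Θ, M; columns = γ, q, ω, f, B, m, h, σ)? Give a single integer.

Dimensional matrix (I×T×Θ×M by γ×q×ω×f×B×m×h×σ):
  I: [ 0  0  0  0 -1  0  0  0]
  T: [-1 -3 -1 -1 -2  0 -3 -2]
  Θ: [ 0  0  0  0  0  0 -1  0]
  M: [ 0  1  0  0  1  1  1  1]
Row reduction gives pivot columns γ,q,B,h; rank = 4

4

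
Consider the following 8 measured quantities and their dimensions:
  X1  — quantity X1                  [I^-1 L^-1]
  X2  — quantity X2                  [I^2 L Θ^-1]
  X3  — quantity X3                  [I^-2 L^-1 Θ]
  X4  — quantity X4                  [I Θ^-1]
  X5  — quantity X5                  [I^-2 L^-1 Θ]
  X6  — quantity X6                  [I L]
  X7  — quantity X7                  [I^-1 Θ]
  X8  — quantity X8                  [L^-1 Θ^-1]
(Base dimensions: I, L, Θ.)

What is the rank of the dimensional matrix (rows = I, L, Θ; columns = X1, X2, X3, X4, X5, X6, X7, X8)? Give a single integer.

Exponent matrix [I,L,Θ] × [X1,X2,X3,X4,X5,X6,X7,X8]:
  I: [-1  2 -2  1 -2  1 -1  0]
  L: [-1  1 -1  0 -1  1  0 -1]
  Θ: [ 0 -1  1 -1  1  0  1 -1]
RREF → pivots at {X1,X2} ⇒ r = 2

2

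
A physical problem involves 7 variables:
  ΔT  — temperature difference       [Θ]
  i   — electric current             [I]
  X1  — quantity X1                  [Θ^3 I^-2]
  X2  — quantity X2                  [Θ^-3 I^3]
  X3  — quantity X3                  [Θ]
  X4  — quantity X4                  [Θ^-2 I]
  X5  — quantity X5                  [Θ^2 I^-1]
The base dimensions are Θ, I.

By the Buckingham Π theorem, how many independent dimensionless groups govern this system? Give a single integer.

5

Dimensional matrix (Θ×I by ΔT×i×X1×X2×X3×X4×X5):
  Θ: [ 1  0  3 -3  1 -2  2]
  I: [ 0  1 -2  3  0  1 -1]
Echelon form has 2 nonzero rows (pivots: ΔT,i)
Π count = n − r = 7 − 2 = 5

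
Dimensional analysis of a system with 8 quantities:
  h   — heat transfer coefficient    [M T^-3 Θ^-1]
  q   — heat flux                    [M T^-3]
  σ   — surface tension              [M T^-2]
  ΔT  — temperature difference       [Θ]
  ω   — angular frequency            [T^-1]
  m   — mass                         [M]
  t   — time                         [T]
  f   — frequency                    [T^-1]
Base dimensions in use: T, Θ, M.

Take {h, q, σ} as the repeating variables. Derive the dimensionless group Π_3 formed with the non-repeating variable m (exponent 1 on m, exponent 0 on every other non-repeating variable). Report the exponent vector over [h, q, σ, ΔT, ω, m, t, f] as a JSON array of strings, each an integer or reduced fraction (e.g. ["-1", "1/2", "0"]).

Exponent matrix [T,Θ,M] × [h,q,σ,ΔT,ω,m,t,f]:
  T: [-3 -3 -2  0 -1  0  1 -1]
  Θ: [-1  0  0  1  0  0  0  0]
  M: [ 1  1  1  0  0  1  0  0]
RREF → pivots at {h,q,σ} ⇒ r = 3
Pivot set = {h,q,σ}, free = {ΔT,ω,m,t,f}
RREF:
  r0: [   1    0    0   -1    0    0    0    0]
  r1: [   0    1    0    1    1   -2   -1    1]
  r2: [   0    0    1    0   -1    3    1   -1]
Fix exponent of m at 1, ΔT at 0, ω at 0, t at 0, f at 0; solve each RREF row for its pivot's exponent:
  r0: exp(h) + (0)·1 = 0 ⇒ exp(h) = 0
  r1: exp(q) + (-2)·1 = 0 ⇒ exp(q) = 2
  r2: exp(σ) + (3)·1 = 0 ⇒ exp(σ) = -3
Π_3 = q^2 · σ^-3 · m

["0", "2", "-3", "0", "0", "1", "0", "0"]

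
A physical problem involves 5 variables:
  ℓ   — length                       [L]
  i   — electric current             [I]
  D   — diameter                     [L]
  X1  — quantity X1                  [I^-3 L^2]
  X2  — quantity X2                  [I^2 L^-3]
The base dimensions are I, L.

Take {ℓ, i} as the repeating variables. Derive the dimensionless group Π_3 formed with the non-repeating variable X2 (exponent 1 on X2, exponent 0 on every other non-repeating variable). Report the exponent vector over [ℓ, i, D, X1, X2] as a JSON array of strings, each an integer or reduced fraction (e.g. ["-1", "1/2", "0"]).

["3", "-2", "0", "0", "1"]

Exponent matrix [I,L] × [ℓ,i,D,X1,X2]:
  I: [ 0  1  0 -3  2]
  L: [ 1  0  1  2 -3]
RREF → pivots at {ℓ,i} ⇒ r = 2
Pivot set = {ℓ,i}, free = {D,X1,X2}
RREF:
  r0: [   1    0    1    2   -3]
  r1: [   0    1    0   -3    2]
Fix exponent of X2 at 1, D at 0, X1 at 0; solve each RREF row for its pivot's exponent:
  r0: exp(ℓ) + (-3)·1 = 0 ⇒ exp(ℓ) = 3
  r1: exp(i) + (2)·1 = 0 ⇒ exp(i) = -2
Π_3 = ℓ^3 · i^-2 · X2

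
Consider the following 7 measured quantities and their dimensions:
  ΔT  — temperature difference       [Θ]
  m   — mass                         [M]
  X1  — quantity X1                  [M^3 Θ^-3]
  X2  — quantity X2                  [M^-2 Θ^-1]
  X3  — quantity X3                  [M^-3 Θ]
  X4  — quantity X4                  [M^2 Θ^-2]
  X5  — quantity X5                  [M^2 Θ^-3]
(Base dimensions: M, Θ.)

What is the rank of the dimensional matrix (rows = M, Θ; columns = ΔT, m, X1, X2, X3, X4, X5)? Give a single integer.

Exponent matrix [M,Θ] × [ΔT,m,X1,X2,X3,X4,X5]:
  M: [ 0  1  3 -2 -3  2  2]
  Θ: [ 1  0 -3 -1  1 -2 -3]
Row reduction gives pivot columns ΔT,m; rank = 2

2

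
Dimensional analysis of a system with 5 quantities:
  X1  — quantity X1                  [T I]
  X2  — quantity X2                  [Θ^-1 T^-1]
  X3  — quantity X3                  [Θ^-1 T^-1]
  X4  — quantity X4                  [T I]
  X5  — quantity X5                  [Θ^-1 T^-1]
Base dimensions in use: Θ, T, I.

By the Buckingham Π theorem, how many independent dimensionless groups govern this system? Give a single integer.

3

Write exponents as rows Θ,T,I / cols X1,X2,X3,X4,X5:
  Θ: [ 0 -1 -1  0 -1]
  T: [ 1 -1 -1  1 -1]
  I: [ 1  0  0  1  0]
RREF → pivots at {X1,X2} ⇒ r = 2
5 vars − rank 2 = 3 Π groups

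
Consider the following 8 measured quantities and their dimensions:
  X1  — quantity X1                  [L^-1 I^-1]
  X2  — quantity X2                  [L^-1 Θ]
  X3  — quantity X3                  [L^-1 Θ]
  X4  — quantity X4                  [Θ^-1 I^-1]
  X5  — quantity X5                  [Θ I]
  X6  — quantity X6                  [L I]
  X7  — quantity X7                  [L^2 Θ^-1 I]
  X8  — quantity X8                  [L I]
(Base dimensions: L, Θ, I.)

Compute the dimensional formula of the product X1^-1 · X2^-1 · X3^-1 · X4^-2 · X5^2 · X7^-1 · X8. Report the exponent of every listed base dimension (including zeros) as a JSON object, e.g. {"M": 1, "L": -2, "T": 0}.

{"L": 2, "Θ": 3, "I": 5}

Exponent matrix [L,Θ,I] × [X1,X2,X3,X4,X5,X6,X7,X8]:
  L: [-1 -1 -1  0  0  1  2  1]
  Θ: [ 0  1  1 -1  1  0 -1  0]
  I: [-1  0  0 -1  1  1  1  1]
  [L]: (-1)·-1+(-1)·-1+(-1)·-1+(-2)·0+(2)·0+(-1)·2+(1)·1 = 2
  [Θ]: (-1)·0+(-1)·1+(-1)·1+(-2)·-1+(2)·1+(-1)·-1+(1)·0 = 3
  [I]: (-1)·-1+(-1)·0+(-1)·0+(-2)·-1+(2)·1+(-1)·1+(1)·1 = 5
⇒ L^2 Θ^3 I^5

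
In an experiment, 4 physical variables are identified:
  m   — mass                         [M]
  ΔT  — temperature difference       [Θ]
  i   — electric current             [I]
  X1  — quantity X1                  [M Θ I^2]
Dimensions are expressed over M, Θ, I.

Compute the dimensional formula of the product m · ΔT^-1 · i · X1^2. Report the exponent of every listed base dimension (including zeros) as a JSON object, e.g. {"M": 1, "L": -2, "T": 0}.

{"M": 3, "Θ": 1, "I": 5}

Write exponents as rows M,Θ,I / cols m,ΔT,i,X1:
  M: [ 1  0  0  1]
  Θ: [ 0  1  0  1]
  I: [ 0  0  1  2]
  [M]: (1)·1+(-1)·0+(1)·0+(2)·1 = 3
  [Θ]: (1)·0+(-1)·1+(1)·0+(2)·1 = 1
  [I]: (1)·0+(-1)·0+(1)·1+(2)·2 = 5
⇒ M^3 Θ I^5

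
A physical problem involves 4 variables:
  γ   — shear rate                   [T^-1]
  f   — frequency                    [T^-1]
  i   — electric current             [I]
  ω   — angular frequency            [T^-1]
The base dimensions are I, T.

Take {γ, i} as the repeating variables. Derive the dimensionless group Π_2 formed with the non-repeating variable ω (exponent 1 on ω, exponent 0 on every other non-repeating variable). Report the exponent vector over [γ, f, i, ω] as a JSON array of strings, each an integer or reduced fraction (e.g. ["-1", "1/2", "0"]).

Write exponents as rows I,T / cols γ,f,i,ω:
  I: [ 0  0  1  0]
  T: [-1 -1  0 -1]
Row reduction gives pivot columns γ,i; rank = 2
Pivot set = {γ,i}, free = {f,ω}
RREF:
  r0: [   1    1    0    1]
  r1: [   0    0    1    0]
Fix exponent of ω at 1, f at 0; solve each RREF row for its pivot's exponent:
  r0: exp(γ) + (1)·1 = 0 ⇒ exp(γ) = -1
  r1: exp(i) + (0)·1 = 0 ⇒ exp(i) = 0
Π_2 = γ^-1 · ω

["-1", "0", "0", "1"]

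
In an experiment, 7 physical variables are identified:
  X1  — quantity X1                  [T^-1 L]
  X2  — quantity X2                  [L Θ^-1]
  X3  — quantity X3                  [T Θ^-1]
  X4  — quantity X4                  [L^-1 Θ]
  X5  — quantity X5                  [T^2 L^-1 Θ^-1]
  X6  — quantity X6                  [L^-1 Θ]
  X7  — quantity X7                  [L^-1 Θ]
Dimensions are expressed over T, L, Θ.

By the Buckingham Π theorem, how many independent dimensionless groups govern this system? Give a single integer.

Exponent matrix [T,L,Θ] × [X1,X2,X3,X4,X5,X6,X7]:
  T: [-1  0  1  0  2  0  0]
  L: [ 1  1  0 -1 -1 -1 -1]
  Θ: [ 0 -1 -1  1 -1  1  1]
Echelon form has 2 nonzero rows (pivots: X1,X2)
Π count = n − r = 7 − 2 = 5

5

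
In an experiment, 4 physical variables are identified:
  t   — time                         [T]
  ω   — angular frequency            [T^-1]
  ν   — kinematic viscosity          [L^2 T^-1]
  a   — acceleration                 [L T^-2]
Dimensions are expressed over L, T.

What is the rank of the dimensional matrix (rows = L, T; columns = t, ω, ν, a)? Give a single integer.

2

Exponent matrix [L,T] × [t,ω,ν,a]:
  L: [ 0  0  2  1]
  T: [ 1 -1 -1 -2]
RREF → pivots at {t,ν} ⇒ r = 2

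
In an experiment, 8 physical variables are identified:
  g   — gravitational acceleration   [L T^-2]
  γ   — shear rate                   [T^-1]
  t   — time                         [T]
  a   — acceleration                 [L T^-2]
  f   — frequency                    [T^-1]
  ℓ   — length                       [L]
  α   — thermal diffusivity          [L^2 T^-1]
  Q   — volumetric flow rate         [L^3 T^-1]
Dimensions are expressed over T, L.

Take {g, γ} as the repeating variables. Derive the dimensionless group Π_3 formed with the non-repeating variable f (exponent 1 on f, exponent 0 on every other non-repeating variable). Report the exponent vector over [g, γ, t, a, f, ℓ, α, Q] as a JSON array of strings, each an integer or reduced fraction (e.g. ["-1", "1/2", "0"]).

["0", "-1", "0", "0", "1", "0", "0", "0"]

Write exponents as rows T,L / cols g,γ,t,a,f,ℓ,α,Q:
  T: [-2 -1  1 -2 -1  0 -1 -1]
  L: [ 1  0  0  1  0  1  2  3]
Echelon form has 2 nonzero rows (pivots: g,γ)
Repeat: g,γ; free: t,a,f,ℓ,α,Q
RREF:
  r0: [   1    0    0    1    0    1    2    3]
  r1: [   0    1   -1    0    1   -2   -3   -5]
Fix exponent of f at 1, t at 0, a at 0, ℓ at 0, α at 0, Q at 0; solve each RREF row for its pivot's exponent:
  r0: exp(g) + (0)·1 = 0 ⇒ exp(g) = 0
  r1: exp(γ) + (1)·1 = 0 ⇒ exp(γ) = -1
Π_3 = γ^-1 · f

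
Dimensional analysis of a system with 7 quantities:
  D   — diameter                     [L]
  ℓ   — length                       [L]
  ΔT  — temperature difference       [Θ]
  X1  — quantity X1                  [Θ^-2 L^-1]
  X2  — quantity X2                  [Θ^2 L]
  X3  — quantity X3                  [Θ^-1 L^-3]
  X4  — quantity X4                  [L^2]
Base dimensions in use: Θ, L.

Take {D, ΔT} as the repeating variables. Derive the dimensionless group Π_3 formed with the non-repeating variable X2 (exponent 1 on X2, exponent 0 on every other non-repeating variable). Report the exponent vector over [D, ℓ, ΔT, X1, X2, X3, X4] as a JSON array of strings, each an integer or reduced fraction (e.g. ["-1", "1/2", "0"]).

["-1", "0", "-2", "0", "1", "0", "0"]

Exponent matrix [Θ,L] × [D,ℓ,ΔT,X1,X2,X3,X4]:
  Θ: [ 0  0  1 -2  2 -1  0]
  L: [ 1  1  0 -1  1 -3  2]
RREF → pivots at {D,ΔT} ⇒ r = 2
Pivot set = {D,ΔT}, free = {ℓ,X1,X2,X3,X4}
RREF:
  r0: [   1    1    0   -1    1   -3    2]
  r1: [   0    0    1   -2    2   -1    0]
Fix exponent of X2 at 1, ℓ at 0, X1 at 0, X3 at 0, X4 at 0; solve each RREF row for its pivot's exponent:
  r0: exp(D) + (1)·1 = 0 ⇒ exp(D) = -1
  r1: exp(ΔT) + (2)·1 = 0 ⇒ exp(ΔT) = -2
Π_3 = D^-1 · ΔT^-2 · X2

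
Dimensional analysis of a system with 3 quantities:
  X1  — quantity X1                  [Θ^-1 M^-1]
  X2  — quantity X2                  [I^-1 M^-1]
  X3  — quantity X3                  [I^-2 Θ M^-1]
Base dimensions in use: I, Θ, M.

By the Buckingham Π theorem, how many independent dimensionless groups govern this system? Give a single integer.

Dimensional matrix (I×Θ×M by X1×X2×X3):
  I: [ 0 -1 -2]
  Θ: [-1  0  1]
  M: [-1 -1 -1]
Echelon form has 2 nonzero rows (pivots: X1,X2)
3 vars − rank 2 = 1 Π group

1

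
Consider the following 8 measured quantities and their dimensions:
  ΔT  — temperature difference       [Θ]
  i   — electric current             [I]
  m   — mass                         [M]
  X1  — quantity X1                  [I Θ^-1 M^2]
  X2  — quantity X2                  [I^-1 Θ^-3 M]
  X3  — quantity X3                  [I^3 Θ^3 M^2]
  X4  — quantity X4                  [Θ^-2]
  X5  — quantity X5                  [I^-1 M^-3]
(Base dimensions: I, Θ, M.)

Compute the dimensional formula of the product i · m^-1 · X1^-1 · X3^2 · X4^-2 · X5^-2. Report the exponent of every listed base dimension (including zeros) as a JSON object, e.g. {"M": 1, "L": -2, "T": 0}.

{"I": 8, "Θ": 11, "M": 7}

Exponent matrix [I,Θ,M] × [ΔT,i,m,X1,X2,X3,X4,X5]:
  I: [ 0  1  0  1 -1  3  0 -1]
  Θ: [ 1  0  0 -1 -3  3 -2  0]
  M: [ 0  0  1  2  1  2  0 -3]
  [I]: (1)·1+(-1)·0+(-1)·1+(2)·3+(-2)·0+(-2)·-1 = 8
  [Θ]: (1)·0+(-1)·0+(-1)·-1+(2)·3+(-2)·-2+(-2)·0 = 11
  [M]: (1)·0+(-1)·1+(-1)·2+(2)·2+(-2)·0+(-2)·-3 = 7
⇒ I^8 Θ^11 M^7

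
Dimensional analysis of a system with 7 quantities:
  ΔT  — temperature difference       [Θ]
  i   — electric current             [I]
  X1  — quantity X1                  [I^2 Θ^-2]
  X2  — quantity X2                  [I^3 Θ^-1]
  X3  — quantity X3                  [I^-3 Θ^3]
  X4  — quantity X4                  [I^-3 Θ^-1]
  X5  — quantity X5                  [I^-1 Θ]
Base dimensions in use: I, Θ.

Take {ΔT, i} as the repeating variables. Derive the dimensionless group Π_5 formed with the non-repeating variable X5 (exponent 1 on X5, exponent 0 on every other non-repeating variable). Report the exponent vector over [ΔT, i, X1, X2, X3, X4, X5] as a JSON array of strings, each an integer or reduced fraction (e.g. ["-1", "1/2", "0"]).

["-1", "1", "0", "0", "0", "0", "1"]

Write exponents as rows I,Θ / cols ΔT,i,X1,X2,X3,X4,X5:
  I: [ 0  1  2  3 -3 -3 -1]
  Θ: [ 1  0 -2 -1  3 -1  1]
RREF → pivots at {ΔT,i} ⇒ r = 2
Repeat: ΔT,i; free: X1,X2,X3,X4,X5
RREF:
  r0: [   1    0   -2   -1    3   -1    1]
  r1: [   0    1    2    3   -3   -3   -1]
Fix exponent of X5 at 1, X1 at 0, X2 at 0, X3 at 0, X4 at 0; solve each RREF row for its pivot's exponent:
  r0: exp(ΔT) + (1)·1 = 0 ⇒ exp(ΔT) = -1
  r1: exp(i) + (-1)·1 = 0 ⇒ exp(i) = 1
Π_5 = ΔT^-1 · i · X5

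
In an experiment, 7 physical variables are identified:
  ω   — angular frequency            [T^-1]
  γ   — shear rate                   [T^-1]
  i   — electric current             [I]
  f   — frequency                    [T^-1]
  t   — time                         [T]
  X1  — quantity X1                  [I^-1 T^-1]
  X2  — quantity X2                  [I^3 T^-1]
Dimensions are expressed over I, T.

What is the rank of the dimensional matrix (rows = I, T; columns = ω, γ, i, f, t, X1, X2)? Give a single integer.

Exponent matrix [I,T] × [ω,γ,i,f,t,X1,X2]:
  I: [ 0  0  1  0  0 -1  3]
  T: [-1 -1  0 -1  1 -1 -1]
Echelon form has 2 nonzero rows (pivots: ω,i)

2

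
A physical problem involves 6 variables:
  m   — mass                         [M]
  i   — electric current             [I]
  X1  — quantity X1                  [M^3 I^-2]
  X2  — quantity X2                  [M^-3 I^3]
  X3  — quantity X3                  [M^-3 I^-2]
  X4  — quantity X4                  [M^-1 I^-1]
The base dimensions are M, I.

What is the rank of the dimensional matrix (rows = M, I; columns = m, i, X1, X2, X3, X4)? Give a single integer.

Write exponents as rows M,I / cols m,i,X1,X2,X3,X4:
  M: [ 1  0  3 -3 -3 -1]
  I: [ 0  1 -2  3 -2 -1]
Echelon form has 2 nonzero rows (pivots: m,i)

2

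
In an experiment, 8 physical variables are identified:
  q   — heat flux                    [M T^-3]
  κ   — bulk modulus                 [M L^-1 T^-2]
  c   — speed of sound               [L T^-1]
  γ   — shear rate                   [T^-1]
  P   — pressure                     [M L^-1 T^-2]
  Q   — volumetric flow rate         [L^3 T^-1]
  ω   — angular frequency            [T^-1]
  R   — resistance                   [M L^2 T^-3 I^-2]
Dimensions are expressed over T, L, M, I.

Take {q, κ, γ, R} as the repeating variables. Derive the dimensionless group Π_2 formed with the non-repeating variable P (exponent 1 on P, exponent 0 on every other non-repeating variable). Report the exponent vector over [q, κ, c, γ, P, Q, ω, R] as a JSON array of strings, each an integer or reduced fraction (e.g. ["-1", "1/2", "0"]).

Dimensional matrix (T×L×M×I by q×κ×c×γ×P×Q×ω×R):
  T: [-3 -2 -1 -1 -2 -1 -1 -3]
  L: [ 0 -1  1  0 -1  3  0  2]
  M: [ 1  1  0  0  1  0  0  1]
  I: [ 0  0  0  0  0  0  0 -2]
RREF → pivots at {q,κ,γ,R} ⇒ r = 4
Pivot set = {q,κ,γ,R}, free = {c,P,Q,ω}
RREF:
  r0: [   1    0    1    0    0    3    0    0]
  r1: [   0    1   -1    0    1   -3    0    0]
  r2: [   0    0    0    1    0   -2    1    0]
  r3: [   0    0    0    0    0    0    0    1]
Fix exponent of P at 1, c at 0, Q at 0, ω at 0; solve each RREF row for its pivot's exponent:
  r0: exp(q) + (0)·1 = 0 ⇒ exp(q) = 0
  r1: exp(κ) + (1)·1 = 0 ⇒ exp(κ) = -1
  r2: exp(γ) + (0)·1 = 0 ⇒ exp(γ) = 0
  r3: exp(R) + (0)·1 = 0 ⇒ exp(R) = 0
Π_2 = κ^-1 · P

["0", "-1", "0", "0", "1", "0", "0", "0"]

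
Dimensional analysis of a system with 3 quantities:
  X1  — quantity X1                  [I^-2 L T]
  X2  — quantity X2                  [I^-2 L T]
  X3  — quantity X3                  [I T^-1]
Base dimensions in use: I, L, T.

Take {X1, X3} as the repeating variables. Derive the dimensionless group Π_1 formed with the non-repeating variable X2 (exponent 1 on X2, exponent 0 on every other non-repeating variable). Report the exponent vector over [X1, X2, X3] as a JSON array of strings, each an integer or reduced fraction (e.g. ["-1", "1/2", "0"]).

Dimensional matrix (I×L×T by X1×X2×X3):
  I: [-2 -2  1]
  L: [ 1  1  0]
  T: [ 1  1 -1]
Row reduction gives pivot columns X1,X3; rank = 2
Repeat: X1,X3; free: X2
RREF:
  r0: [   1    1    0]
  r1: [   0    0    1]
  r2: [   0    0    0]
Fix exponent of X2 at 1; solve each RREF row for its pivot's exponent:
  r0: exp(X1) + (1)·1 = 0 ⇒ exp(X1) = -1
  r1: exp(X3) + (0)·1 = 0 ⇒ exp(X3) = 0
Π_1 = X1^-1 · X2

["-1", "1", "0"]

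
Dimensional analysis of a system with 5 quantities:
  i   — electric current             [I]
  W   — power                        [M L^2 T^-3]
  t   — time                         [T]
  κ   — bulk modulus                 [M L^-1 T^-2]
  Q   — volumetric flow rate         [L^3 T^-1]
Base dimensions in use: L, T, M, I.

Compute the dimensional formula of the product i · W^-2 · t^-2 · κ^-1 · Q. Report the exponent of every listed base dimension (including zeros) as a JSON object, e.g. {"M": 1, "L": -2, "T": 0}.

Exponent matrix [L,T,M,I] × [i,W,t,κ,Q]:
  L: [ 0  2  0 -1  3]
  T: [ 0 -3  1 -2 -1]
  M: [ 0  1  0  1  0]
  I: [ 1  0  0  0  0]
  [L]: (1)·0+(-2)·2+(-2)·0+(-1)·-1+(1)·3 = 0
  [T]: (1)·0+(-2)·-3+(-2)·1+(-1)·-2+(1)·-1 = 5
  [M]: (1)·0+(-2)·1+(-2)·0+(-1)·1+(1)·0 = -3
  [I]: (1)·1+(-2)·0+(-2)·0+(-1)·0+(1)·0 = 1
⇒ T^5 M^-3 I

{"L": 0, "T": 5, "M": -3, "I": 1}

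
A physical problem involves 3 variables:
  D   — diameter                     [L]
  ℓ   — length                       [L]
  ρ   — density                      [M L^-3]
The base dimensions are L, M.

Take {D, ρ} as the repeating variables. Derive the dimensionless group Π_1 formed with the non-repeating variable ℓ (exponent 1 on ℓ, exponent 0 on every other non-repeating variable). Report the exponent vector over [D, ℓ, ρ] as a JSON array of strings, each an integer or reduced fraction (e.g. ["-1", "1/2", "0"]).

["-1", "1", "0"]

Dimensional matrix (L×M by D×ℓ×ρ):
  L: [ 1  1 -3]
  M: [ 0  0  1]
RREF → pivots at {D,ρ} ⇒ r = 2
Repeat: D,ρ; free: ℓ
RREF:
  r0: [   1    1    0]
  r1: [   0    0    1]
Fix exponent of ℓ at 1; solve each RREF row for its pivot's exponent:
  r0: exp(D) + (1)·1 = 0 ⇒ exp(D) = -1
  r1: exp(ρ) + (0)·1 = 0 ⇒ exp(ρ) = 0
Π_1 = D^-1 · ℓ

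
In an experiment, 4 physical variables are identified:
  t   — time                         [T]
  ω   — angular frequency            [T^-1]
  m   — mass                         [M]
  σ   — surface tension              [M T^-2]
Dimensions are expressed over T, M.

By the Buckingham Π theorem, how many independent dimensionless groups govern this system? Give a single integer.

Dimensional matrix (T×M by t×ω×m×σ):
  T: [ 1 -1  0 -2]
  M: [ 0  0  1  1]
Row reduction gives pivot columns t,m; rank = 2
n=4, r=2 ⇒ 2 dimensionless groups

2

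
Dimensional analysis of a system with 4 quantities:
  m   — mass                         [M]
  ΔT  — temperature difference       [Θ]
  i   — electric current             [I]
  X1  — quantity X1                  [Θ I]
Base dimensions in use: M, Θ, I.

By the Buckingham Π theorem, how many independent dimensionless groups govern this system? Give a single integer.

Write exponents as rows M,Θ,I / cols m,ΔT,i,X1:
  M: [ 1  0  0  0]
  Θ: [ 0  1  0  1]
  I: [ 0  0  1  1]
Row reduction gives pivot columns m,ΔT,i; rank = 3
Π count = n − r = 4 − 3 = 1

1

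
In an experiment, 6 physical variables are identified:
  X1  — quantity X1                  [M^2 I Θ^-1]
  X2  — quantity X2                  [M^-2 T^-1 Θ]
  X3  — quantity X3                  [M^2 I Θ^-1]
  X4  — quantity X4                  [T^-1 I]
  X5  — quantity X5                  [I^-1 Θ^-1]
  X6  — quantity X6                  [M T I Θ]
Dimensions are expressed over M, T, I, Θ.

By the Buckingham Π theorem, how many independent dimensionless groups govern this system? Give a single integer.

3

Dimensional matrix (M×T×I×Θ by X1×X2×X3×X4×X5×X6):
  M: [ 2 -2  2  0  0  1]
  T: [ 0 -1  0 -1  0  1]
  I: [ 1  0  1  1 -1  1]
  Θ: [-1  1 -1  0 -1  1]
RREF → pivots at {X1,X2,X5} ⇒ r = 3
Π count = n − r = 6 − 3 = 3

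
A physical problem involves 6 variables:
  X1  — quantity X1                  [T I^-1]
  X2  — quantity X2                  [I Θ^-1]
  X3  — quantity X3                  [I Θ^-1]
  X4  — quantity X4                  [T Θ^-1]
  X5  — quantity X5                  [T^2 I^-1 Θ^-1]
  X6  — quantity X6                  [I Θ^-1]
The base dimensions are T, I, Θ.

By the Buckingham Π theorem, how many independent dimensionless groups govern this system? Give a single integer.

4

Dimensional matrix (T×I×Θ by X1×X2×X3×X4×X5×X6):
  T: [ 1  0  0  1  2  0]
  I: [-1  1  1  0 -1  1]
  Θ: [ 0 -1 -1 -1 -1 -1]
RREF → pivots at {X1,X2} ⇒ r = 2
Π count = n − r = 6 − 2 = 4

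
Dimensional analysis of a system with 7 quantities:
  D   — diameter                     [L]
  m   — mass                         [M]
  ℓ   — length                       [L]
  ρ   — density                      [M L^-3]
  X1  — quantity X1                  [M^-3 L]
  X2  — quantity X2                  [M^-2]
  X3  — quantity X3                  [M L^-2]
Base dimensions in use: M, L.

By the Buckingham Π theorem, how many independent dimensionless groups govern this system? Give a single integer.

Dimensional matrix (M×L by D×m×ℓ×ρ×X1×X2×X3):
  M: [ 0  1  0  1 -3 -2  1]
  L: [ 1  0  1 -3  1  0 -2]
Row reduction gives pivot columns D,m; rank = 2
Π count = n − r = 7 − 2 = 5

5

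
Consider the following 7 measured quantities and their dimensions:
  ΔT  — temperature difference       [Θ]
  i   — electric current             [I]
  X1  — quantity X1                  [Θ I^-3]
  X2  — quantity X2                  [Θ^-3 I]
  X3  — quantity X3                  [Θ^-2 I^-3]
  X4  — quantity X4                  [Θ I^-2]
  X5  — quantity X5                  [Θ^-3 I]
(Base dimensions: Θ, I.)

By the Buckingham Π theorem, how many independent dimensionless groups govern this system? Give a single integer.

5

Dimensional matrix (Θ×I by ΔT×i×X1×X2×X3×X4×X5):
  Θ: [ 1  0  1 -3 -2  1 -3]
  I: [ 0  1 -3  1 -3 -2  1]
Echelon form has 2 nonzero rows (pivots: ΔT,i)
n=7, r=2 ⇒ 5 dimensionless groups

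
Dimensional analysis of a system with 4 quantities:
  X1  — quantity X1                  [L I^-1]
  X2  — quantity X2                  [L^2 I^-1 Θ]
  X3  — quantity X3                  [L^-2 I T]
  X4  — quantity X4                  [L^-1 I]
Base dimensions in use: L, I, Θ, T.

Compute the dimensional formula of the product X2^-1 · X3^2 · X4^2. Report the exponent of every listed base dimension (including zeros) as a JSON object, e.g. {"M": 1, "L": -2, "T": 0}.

Dimensional matrix (L×I×Θ×T by X1×X2×X3×X4):
  L: [ 1  2 -2 -1]
  I: [-1 -1  1  1]
  Θ: [ 0  1  0  0]
  T: [ 0  0  1  0]
  [L]: (-1)·2+(2)·-2+(2)·-1 = -8
  [I]: (-1)·-1+(2)·1+(2)·1 = 5
  [Θ]: (-1)·1+(2)·0+(2)·0 = -1
  [T]: (-1)·0+(2)·1+(2)·0 = 2
⇒ L^-8 I^5 Θ^-1 T^2

{"L": -8, "I": 5, "Θ": -1, "T": 2}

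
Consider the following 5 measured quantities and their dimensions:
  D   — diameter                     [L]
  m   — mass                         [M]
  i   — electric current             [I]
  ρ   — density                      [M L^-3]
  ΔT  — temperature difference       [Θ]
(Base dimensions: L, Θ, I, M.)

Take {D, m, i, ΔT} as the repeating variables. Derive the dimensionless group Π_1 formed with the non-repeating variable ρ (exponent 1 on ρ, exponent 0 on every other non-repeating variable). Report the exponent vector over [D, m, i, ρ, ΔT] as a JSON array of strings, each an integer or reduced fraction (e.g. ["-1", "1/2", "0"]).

["3", "-1", "0", "1", "0"]

Write exponents as rows L,Θ,I,M / cols D,m,i,ρ,ΔT:
  L: [ 1  0  0 -3  0]
  Θ: [ 0  0  0  0  1]
  I: [ 0  0  1  0  0]
  M: [ 0  1  0  1  0]
Echelon form has 4 nonzero rows (pivots: D,m,i,ΔT)
Repeat: D,m,i,ΔT; free: ρ
RREF:
  r0: [   1    0    0   -3    0]
  r1: [   0    1    0    1    0]
  r2: [   0    0    1    0    0]
  r3: [   0    0    0    0    1]
Fix exponent of ρ at 1; solve each RREF row for its pivot's exponent:
  r0: exp(D) + (-3)·1 = 0 ⇒ exp(D) = 3
  r1: exp(m) + (1)·1 = 0 ⇒ exp(m) = -1
  r2: exp(i) + (0)·1 = 0 ⇒ exp(i) = 0
  r3: exp(ΔT) + (0)·1 = 0 ⇒ exp(ΔT) = 0
Π_1 = D^3 · m^-1 · ρ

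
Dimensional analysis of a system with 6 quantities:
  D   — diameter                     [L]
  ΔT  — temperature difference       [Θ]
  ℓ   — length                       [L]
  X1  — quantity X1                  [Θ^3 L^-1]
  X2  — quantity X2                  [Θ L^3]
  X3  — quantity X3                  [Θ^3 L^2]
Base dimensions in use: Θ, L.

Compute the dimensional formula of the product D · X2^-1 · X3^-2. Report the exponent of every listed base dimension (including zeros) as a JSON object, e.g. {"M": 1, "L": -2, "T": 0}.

Dimensional matrix (Θ×L by D×ΔT×ℓ×X1×X2×X3):
  Θ: [ 0  1  0  3  1  3]
  L: [ 1  0  1 -1  3  2]
  [Θ]: (1)·0+(-1)·1+(-2)·3 = -7
  [L]: (1)·1+(-1)·3+(-2)·2 = -6
⇒ Θ^-7 L^-6

{"Θ": -7, "L": -6}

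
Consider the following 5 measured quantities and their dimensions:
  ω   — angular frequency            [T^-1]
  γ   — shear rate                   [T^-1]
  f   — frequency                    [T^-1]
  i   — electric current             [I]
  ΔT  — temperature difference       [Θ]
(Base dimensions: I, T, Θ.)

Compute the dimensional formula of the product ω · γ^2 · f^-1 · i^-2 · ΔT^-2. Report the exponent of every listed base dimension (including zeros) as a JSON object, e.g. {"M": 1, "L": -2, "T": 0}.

{"I": -2, "T": -2, "Θ": -2}

Write exponents as rows I,T,Θ / cols ω,γ,f,i,ΔT:
  I: [ 0  0  0  1  0]
  T: [-1 -1 -1  0  0]
  Θ: [ 0  0  0  0  1]
  [I]: (1)·0+(2)·0+(-1)·0+(-2)·1+(-2)·0 = -2
  [T]: (1)·-1+(2)·-1+(-1)·-1+(-2)·0+(-2)·0 = -2
  [Θ]: (1)·0+(2)·0+(-1)·0+(-2)·0+(-2)·1 = -2
⇒ I^-2 T^-2 Θ^-2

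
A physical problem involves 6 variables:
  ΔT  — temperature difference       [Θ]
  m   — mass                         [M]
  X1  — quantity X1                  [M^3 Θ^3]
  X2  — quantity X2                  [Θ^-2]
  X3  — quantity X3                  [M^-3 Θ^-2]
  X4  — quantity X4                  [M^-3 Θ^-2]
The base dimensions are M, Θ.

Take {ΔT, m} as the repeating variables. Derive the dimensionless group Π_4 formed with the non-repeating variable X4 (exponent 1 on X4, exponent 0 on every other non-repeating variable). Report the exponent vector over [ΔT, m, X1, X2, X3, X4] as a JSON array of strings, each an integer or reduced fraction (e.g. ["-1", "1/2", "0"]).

["2", "3", "0", "0", "0", "1"]

Exponent matrix [M,Θ] × [ΔT,m,X1,X2,X3,X4]:
  M: [ 0  1  3  0 -3 -3]
  Θ: [ 1  0  3 -2 -2 -2]
RREF → pivots at {ΔT,m} ⇒ r = 2
Repeat: ΔT,m; free: X1,X2,X3,X4
RREF:
  r0: [   1    0    3   -2   -2   -2]
  r1: [   0    1    3    0   -3   -3]
Fix exponent of X4 at 1, X1 at 0, X2 at 0, X3 at 0; solve each RREF row for its pivot's exponent:
  r0: exp(ΔT) + (-2)·1 = 0 ⇒ exp(ΔT) = 2
  r1: exp(m) + (-3)·1 = 0 ⇒ exp(m) = 3
Π_4 = ΔT^2 · m^3 · X4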